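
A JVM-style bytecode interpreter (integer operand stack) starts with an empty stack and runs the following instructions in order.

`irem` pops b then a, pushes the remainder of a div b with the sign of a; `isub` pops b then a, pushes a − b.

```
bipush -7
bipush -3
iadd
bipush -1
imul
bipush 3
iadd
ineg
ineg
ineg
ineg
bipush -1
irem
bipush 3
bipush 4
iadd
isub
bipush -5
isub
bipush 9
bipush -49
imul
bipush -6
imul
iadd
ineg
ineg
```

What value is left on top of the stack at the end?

2644

bipush -7  : -7
bipush -3  : -7 -3
iadd       : -10
bipush -1  : -10 -1
imul       : 10
bipush 3   : 10 3
iadd       : 13
ineg       : -13
ineg       : 13
ineg       : -13
ineg       : 13
bipush -1  : 13 -1
irem       : 0
bipush 3   : 0 3
bipush 4   : 0 3 4
iadd       : 0 7
isub       : -7
bipush -5  : -7 -5
isub       : -2
bipush 9   : -2 9
bipush -49 : -2 9 -49
imul       : -2 -441
bipush -6  : -2 -441 -6
imul       : -2 2646
iadd       : 2644
ineg       : -2644
ineg       : 2644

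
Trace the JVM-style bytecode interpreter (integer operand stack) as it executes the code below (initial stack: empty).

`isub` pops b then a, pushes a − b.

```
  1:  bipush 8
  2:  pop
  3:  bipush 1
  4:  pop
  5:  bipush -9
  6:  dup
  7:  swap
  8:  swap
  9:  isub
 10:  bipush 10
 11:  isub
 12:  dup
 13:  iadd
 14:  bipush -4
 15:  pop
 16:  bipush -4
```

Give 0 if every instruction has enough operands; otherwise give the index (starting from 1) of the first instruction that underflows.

0

bipush 8  : 8
pop       : (empty)
bipush 1  : 1
pop       : (empty)
bipush -9 : -9
dup       : -9 -9
swap      : -9 -9
swap      : -9 -9
isub      : 0
bipush 10 : 0 10
isub      : -10
dup       : -10 -10
iadd      : -20
bipush -4 : -20 -4
pop       : -20
bipush -4 : -20 -4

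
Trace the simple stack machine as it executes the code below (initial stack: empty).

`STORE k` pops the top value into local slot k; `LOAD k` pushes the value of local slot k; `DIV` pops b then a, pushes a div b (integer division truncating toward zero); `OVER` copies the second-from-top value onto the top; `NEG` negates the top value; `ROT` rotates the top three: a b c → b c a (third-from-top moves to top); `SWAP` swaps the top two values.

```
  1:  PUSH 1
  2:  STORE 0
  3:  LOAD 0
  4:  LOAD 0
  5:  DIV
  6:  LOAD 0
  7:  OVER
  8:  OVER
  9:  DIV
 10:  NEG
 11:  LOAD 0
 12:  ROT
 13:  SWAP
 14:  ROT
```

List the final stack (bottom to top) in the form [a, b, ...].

PUSH 1  → [1]
STORE 0 → []
LOAD 0  → [1]
LOAD 0  → [1, 1]
DIV     → [1]
LOAD 0  → [1, 1]
OVER    → [1, 1, 1]
OVER    → [1, 1, 1, 1]
DIV     → [1, 1, 1]
NEG     → [1, 1, -1]
LOAD 0  → [1, 1, -1, 1]
ROT     → [1, -1, 1, 1]
SWAP    → [1, -1, 1, 1]
ROT     → [1, 1, 1, -1]

[1, 1, 1, -1]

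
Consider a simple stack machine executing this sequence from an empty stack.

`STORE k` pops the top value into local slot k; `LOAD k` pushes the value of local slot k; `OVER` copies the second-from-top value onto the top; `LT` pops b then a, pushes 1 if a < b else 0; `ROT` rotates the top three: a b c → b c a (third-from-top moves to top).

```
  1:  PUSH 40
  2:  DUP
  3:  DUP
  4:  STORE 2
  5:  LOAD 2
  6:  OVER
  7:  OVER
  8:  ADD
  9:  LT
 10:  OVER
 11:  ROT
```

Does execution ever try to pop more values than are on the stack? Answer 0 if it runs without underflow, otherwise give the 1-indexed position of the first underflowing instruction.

PUSH 40 → 40
DUP     → 40 40
DUP     → 40 40 40
STORE 2 → 40 40
LOAD 2  → 40 40 40
OVER    → 40 40 40 40
OVER    → 40 40 40 40 40
ADD     → 40 40 40 80
LT      → 40 40 1
OVER    → 40 40 1 40
ROT     → 40 1 40 40

0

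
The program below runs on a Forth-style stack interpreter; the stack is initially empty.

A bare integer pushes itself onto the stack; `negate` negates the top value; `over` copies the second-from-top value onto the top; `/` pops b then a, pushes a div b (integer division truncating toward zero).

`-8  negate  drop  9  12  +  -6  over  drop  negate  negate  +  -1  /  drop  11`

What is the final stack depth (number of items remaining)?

-8     → -8
negate → 8
drop   → (empty)
9      → 9
12     → 9 12
+      → 21
-6     → 21 -6
over   → 21 -6 21
drop   → 21 -6
negate → 21 6
negate → 21 -6
+      → 15
-1     → 15 -1
/      → -15
drop   → (empty)
11     → 11

1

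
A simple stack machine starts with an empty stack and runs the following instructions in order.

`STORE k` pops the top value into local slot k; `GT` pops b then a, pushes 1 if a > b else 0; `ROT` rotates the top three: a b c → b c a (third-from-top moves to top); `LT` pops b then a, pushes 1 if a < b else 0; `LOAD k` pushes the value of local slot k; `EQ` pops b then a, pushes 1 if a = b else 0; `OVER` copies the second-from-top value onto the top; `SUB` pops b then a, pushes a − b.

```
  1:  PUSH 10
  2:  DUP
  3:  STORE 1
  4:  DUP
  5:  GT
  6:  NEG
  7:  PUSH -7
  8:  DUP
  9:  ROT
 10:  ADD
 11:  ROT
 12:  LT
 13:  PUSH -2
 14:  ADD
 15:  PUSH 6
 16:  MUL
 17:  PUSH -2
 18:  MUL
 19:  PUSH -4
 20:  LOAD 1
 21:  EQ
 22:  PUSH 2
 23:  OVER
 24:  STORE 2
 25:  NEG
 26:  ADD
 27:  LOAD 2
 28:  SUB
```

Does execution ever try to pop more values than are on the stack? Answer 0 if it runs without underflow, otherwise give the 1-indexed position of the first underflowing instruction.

PUSH 10  [10]
DUP      [10, 10]
STORE 1  [10]
DUP      [10, 10]
GT       [0]
NEG      [0]
PUSH -7  [0, -7]
DUP      [0, -7, -7]
ROT      [-7, -7, 0]
ADD      [-7, -7]
ROT  — needs 3 operands, stack has 2 → underflow

11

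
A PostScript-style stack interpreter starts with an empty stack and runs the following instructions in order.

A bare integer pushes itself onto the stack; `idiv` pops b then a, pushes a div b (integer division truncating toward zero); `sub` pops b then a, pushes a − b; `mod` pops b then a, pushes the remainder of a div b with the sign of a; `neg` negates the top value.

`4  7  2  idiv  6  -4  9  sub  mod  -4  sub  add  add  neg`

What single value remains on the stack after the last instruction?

4    : [4]
7    : [4, 7]
2    : [4, 7, 2]
idiv : [4, 3]
6    : [4, 3, 6]
-4   : [4, 3, 6, -4]
9    : [4, 3, 6, -4, 9]
sub  : [4, 3, 6, -13]
mod  : [4, 3, 6]
-4   : [4, 3, 6, -4]
sub  : [4, 3, 10]
add  : [4, 13]
add  : [17]
neg  : [-17]

-17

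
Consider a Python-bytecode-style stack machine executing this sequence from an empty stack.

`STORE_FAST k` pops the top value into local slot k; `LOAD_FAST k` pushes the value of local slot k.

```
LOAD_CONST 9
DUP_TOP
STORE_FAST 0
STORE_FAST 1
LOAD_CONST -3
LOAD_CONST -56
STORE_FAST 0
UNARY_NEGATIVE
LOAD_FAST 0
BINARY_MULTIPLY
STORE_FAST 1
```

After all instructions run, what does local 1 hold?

LOAD_CONST 9     [9]
DUP_TOP          [9, 9]
STORE_FAST 0     [9]
STORE_FAST 1     []
LOAD_CONST -3    [-3]
LOAD_CONST -56   [-3, -56]
STORE_FAST 0     [-3]
UNARY_NEGATIVE   [3]
LOAD_FAST 0      [3, -56]
BINARY_MULTIPLY  [-168]
STORE_FAST 1     []

-168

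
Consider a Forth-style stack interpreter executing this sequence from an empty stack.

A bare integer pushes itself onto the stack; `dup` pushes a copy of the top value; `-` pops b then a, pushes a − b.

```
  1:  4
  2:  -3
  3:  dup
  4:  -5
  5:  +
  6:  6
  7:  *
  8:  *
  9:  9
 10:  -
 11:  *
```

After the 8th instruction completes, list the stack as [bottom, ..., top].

4    4
-3   4 -3
dup  4 -3 -3
-5   4 -3 -3 -5
+    4 -3 -8
6    4 -3 -8 6
*    4 -3 -48
*    4 144

[4, 144]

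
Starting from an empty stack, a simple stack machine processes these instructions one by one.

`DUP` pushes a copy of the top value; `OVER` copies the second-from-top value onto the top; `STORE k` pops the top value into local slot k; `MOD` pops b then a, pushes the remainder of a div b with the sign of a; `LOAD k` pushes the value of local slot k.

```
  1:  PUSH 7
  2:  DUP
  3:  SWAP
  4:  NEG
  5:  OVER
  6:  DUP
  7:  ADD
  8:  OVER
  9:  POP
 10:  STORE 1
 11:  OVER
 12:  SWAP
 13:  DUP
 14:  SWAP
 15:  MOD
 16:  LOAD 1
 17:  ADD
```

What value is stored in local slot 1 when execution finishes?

PUSH 7   7
DUP      7 7
SWAP     7 7
NEG      7 -7
OVER     7 -7 7
DUP      7 -7 7 7
ADD      7 -7 14
OVER     7 -7 14 -7
POP      7 -7 14
STORE 1  7 -7
OVER     7 -7 7
SWAP     7 7 -7
DUP      7 7 -7 -7
SWAP     7 7 -7 -7
MOD      7 7 0
LOAD 1   7 7 0 14
ADD      7 7 14

14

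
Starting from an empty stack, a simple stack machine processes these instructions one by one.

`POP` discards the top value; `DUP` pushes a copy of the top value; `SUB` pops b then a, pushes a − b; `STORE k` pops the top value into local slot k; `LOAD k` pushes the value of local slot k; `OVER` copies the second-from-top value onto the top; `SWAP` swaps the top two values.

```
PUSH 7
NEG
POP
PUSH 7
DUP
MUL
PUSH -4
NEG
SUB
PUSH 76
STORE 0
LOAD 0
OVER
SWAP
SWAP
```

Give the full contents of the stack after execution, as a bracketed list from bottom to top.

PUSH 7  : [7]
NEG     : [-7]
POP     : []
PUSH 7  : [7]
DUP     : [7, 7]
MUL     : [49]
PUSH -4 : [49, -4]
NEG     : [49, 4]
SUB     : [45]
PUSH 76 : [45, 76]
STORE 0 : [45]
LOAD 0  : [45, 76]
OVER    : [45, 76, 45]
SWAP    : [45, 45, 76]
SWAP    : [45, 76, 45]

[45, 76, 45]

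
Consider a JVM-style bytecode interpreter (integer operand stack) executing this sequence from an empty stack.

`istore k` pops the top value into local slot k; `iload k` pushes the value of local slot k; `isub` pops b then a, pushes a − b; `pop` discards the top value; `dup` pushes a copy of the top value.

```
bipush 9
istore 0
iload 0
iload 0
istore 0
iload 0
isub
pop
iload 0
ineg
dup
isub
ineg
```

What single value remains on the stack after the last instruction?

bipush 9 → 9
istore 0 → (empty)
iload 0  → 9
iload 0  → 9 9
istore 0 → 9
iload 0  → 9 9
isub     → 0
pop      → (empty)
iload 0  → 9
ineg     → -9
dup      → -9 -9
isub     → 0
ineg     → 0

0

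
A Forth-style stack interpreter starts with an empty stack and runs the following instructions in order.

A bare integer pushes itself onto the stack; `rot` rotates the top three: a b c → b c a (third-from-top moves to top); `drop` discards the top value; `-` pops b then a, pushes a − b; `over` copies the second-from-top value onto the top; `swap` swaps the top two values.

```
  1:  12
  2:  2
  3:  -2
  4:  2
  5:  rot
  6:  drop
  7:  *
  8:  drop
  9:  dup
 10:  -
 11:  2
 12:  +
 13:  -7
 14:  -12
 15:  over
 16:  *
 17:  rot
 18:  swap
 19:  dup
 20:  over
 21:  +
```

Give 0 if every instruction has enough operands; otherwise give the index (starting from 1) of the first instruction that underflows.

0

12   → [12]
2    → [12, 2]
-2   → [12, 2, -2]
2    → [12, 2, -2, 2]
rot  → [12, -2, 2, 2]
drop → [12, -2, 2]
*    → [12, -4]
drop → [12]
dup  → [12, 12]
-    → [0]
2    → [0, 2]
+    → [2]
-7   → [2, -7]
-12  → [2, -7, -12]
over → [2, -7, -12, -7]
*    → [2, -7, 84]
rot  → [-7, 84, 2]
swap → [-7, 2, 84]
dup  → [-7, 2, 84, 84]
over → [-7, 2, 84, 84, 84]
+    → [-7, 2, 84, 168]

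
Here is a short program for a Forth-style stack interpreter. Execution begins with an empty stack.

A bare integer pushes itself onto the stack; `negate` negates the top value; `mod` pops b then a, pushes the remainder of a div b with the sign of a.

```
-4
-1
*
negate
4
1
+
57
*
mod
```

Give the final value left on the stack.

-4      [-4]
-1      [-4, -1]
*       [4]
negate  [-4]
4       [-4, 4]
1       [-4, 4, 1]
+       [-4, 5]
57      [-4, 5, 57]
*       [-4, 285]
mod     [-4]

-4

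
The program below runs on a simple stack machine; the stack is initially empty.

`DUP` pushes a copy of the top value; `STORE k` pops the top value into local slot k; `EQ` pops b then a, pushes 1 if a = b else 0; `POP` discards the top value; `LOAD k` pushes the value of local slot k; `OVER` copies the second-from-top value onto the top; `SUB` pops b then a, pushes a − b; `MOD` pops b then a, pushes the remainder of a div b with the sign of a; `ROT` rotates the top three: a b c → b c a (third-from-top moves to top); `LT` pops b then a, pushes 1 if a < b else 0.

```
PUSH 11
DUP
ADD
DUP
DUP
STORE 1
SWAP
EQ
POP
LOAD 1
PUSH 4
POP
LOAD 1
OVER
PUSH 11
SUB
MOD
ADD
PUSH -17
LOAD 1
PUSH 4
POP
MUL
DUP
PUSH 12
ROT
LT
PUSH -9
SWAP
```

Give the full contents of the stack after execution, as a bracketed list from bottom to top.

PUSH 11  → [11]
DUP      → [11, 11]
ADD      → [22]
DUP      → [22, 22]
DUP      → [22, 22, 22]
STORE 1  → [22, 22]
SWAP     → [22, 22]
EQ       → [1]
POP      → []
LOAD 1   → [22]
PUSH 4   → [22, 4]
POP      → [22]
LOAD 1   → [22, 22]
OVER     → [22, 22, 22]
PUSH 11  → [22, 22, 22, 11]
SUB      → [22, 22, 11]
MOD      → [22, 0]
ADD      → [22]
PUSH -17 → [22, -17]
LOAD 1   → [22, -17, 22]
PUSH 4   → [22, -17, 22, 4]
POP      → [22, -17, 22]
MUL      → [22, -374]
DUP      → [22, -374, -374]
PUSH 12  → [22, -374, -374, 12]
ROT      → [22, -374, 12, -374]
LT       → [22, -374, 0]
PUSH -9  → [22, -374, 0, -9]
SWAP     → [22, -374, -9, 0]

[22, -374, -9, 0]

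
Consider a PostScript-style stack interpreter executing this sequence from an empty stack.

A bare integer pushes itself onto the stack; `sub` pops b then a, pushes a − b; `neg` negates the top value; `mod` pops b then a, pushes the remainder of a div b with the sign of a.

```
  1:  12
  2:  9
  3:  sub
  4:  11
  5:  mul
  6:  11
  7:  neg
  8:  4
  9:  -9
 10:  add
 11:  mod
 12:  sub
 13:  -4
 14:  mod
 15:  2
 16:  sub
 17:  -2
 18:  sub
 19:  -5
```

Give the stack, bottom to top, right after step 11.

[33, -1]

12   [12]
9    [12, 9]
sub  [3]
11   [3, 11]
mul  [33]
11   [33, 11]
neg  [33, -11]
4    [33, -11, 4]
-9   [33, -11, 4, -9]
add  [33, -11, -5]
mod  [33, -1]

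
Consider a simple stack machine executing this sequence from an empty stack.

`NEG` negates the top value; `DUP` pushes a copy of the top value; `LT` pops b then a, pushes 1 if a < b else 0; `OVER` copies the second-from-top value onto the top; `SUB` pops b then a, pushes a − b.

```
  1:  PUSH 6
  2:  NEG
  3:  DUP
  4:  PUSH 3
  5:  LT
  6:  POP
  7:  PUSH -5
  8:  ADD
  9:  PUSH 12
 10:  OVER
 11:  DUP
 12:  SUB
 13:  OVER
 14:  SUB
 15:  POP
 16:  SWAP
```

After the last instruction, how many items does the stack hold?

2

PUSH 6   [6]
NEG      [-6]
DUP      [-6, -6]
PUSH 3   [-6, -6, 3]
LT       [-6, 1]
POP      [-6]
PUSH -5  [-6, -5]
ADD      [-11]
PUSH 12  [-11, 12]
OVER     [-11, 12, -11]
DUP      [-11, 12, -11, -11]
SUB      [-11, 12, 0]
OVER     [-11, 12, 0, 12]
SUB      [-11, 12, -12]
POP      [-11, 12]
SWAP     [12, -11]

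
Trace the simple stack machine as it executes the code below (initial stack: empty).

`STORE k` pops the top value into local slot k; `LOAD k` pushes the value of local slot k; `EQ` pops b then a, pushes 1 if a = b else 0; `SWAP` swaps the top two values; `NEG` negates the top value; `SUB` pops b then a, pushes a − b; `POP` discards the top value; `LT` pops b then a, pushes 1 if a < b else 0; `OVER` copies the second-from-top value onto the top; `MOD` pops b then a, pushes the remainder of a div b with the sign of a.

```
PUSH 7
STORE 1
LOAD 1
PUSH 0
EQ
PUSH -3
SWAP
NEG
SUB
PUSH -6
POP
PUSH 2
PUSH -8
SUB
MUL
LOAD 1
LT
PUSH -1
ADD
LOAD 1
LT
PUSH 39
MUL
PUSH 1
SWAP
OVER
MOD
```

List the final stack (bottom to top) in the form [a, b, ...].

[1, 0]

PUSH 7  -> [7]
STORE 1 -> []
LOAD 1  -> [7]
PUSH 0  -> [7, 0]
EQ      -> [0]
PUSH -3 -> [0, -3]
SWAP    -> [-3, 0]
NEG     -> [-3, 0]
SUB     -> [-3]
PUSH -6 -> [-3, -6]
POP     -> [-3]
PUSH 2  -> [-3, 2]
PUSH -8 -> [-3, 2, -8]
SUB     -> [-3, 10]
MUL     -> [-30]
LOAD 1  -> [-30, 7]
LT      -> [1]
PUSH -1 -> [1, -1]
ADD     -> [0]
LOAD 1  -> [0, 7]
LT      -> [1]
PUSH 39 -> [1, 39]
MUL     -> [39]
PUSH 1  -> [39, 1]
SWAP    -> [1, 39]
OVER    -> [1, 39, 1]
MOD     -> [1, 0]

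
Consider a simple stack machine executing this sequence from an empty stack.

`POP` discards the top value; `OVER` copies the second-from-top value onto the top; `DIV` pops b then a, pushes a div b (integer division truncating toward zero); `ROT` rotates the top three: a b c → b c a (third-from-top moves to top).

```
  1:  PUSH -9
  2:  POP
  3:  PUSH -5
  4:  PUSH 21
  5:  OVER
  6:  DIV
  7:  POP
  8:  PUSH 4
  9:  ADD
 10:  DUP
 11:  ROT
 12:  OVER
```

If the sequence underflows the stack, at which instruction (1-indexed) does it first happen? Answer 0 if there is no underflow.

11

PUSH -9  -9
POP      (empty)
PUSH -5  -5
PUSH 21  -5 21
OVER     -5 21 -5
DIV      -5 -4
POP      -5
PUSH 4   -5 4
ADD      -1
DUP      -1 -1
ROT  — needs 3 operands, stack has 2 → underflow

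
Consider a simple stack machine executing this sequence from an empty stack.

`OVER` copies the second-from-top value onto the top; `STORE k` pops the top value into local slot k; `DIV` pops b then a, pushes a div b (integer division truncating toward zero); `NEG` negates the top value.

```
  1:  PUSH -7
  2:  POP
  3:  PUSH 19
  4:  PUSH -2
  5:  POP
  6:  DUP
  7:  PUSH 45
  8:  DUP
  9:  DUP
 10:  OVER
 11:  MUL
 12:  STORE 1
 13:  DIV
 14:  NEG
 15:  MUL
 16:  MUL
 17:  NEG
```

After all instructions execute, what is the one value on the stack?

PUSH -7 : [-7]
POP     : []
PUSH 19 : [19]
PUSH -2 : [19, -2]
POP     : [19]
DUP     : [19, 19]
PUSH 45 : [19, 19, 45]
DUP     : [19, 19, 45, 45]
DUP     : [19, 19, 45, 45, 45]
OVER    : [19, 19, 45, 45, 45, 45]
MUL     : [19, 19, 45, 45, 2025]
STORE 1 : [19, 19, 45, 45]
DIV     : [19, 19, 1]
NEG     : [19, 19, -1]
MUL     : [19, -19]
MUL     : [-361]
NEG     : [361]

361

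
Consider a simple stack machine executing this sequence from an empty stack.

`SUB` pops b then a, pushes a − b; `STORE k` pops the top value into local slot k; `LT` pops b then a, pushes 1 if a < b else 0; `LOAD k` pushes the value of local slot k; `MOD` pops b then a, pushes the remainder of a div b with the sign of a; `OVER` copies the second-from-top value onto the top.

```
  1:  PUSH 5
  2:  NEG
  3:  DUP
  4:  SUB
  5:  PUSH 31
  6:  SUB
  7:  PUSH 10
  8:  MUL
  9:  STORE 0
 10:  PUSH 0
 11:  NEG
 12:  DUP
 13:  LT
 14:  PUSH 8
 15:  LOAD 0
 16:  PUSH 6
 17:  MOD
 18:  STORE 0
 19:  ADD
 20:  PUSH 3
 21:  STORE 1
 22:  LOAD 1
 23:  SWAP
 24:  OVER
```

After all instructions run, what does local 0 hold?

-4

PUSH 5  -> 5
NEG     -> -5
DUP     -> -5 -5
SUB     -> 0
PUSH 31 -> 0 31
SUB     -> -31
PUSH 10 -> -31 10
MUL     -> -310
STORE 0 -> (empty)
PUSH 0  -> 0
NEG     -> 0
DUP     -> 0 0
LT      -> 0
PUSH 8  -> 0 8
LOAD 0  -> 0 8 -310
PUSH 6  -> 0 8 -310 6
MOD     -> 0 8 -4
STORE 0 -> 0 8
ADD     -> 8
PUSH 3  -> 8 3
STORE 1 -> 8
LOAD 1  -> 8 3
SWAP    -> 3 8
OVER    -> 3 8 3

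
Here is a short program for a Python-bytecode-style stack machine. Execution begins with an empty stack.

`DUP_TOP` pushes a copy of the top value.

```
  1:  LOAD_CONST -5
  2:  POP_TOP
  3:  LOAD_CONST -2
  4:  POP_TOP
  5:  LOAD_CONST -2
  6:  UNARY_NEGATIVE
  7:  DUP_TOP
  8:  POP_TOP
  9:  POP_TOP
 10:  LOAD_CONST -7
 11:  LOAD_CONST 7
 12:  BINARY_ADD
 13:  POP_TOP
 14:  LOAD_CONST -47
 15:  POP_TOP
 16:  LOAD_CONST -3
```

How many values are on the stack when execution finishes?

1

LOAD_CONST -5  → [-5]
POP_TOP        → []
LOAD_CONST -2  → [-2]
POP_TOP        → []
LOAD_CONST -2  → [-2]
UNARY_NEGATIVE → [2]
DUP_TOP        → [2, 2]
POP_TOP        → [2]
POP_TOP        → []
LOAD_CONST -7  → [-7]
LOAD_CONST 7   → [-7, 7]
BINARY_ADD     → [0]
POP_TOP        → []
LOAD_CONST -47 → [-47]
POP_TOP        → []
LOAD_CONST -3  → [-3]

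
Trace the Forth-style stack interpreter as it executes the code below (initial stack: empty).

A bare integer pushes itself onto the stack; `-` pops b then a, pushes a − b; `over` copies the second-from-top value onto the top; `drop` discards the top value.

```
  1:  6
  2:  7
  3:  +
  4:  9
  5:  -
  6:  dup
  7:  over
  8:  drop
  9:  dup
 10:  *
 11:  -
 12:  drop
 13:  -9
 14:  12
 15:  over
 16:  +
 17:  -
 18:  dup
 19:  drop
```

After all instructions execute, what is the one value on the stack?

-12

6    -> [6]
7    -> [6, 7]
+    -> [13]
9    -> [13, 9]
-    -> [4]
dup  -> [4, 4]
over -> [4, 4, 4]
drop -> [4, 4]
dup  -> [4, 4, 4]
*    -> [4, 16]
-    -> [-12]
drop -> []
-9   -> [-9]
12   -> [-9, 12]
over -> [-9, 12, -9]
+    -> [-9, 3]
-    -> [-12]
dup  -> [-12, -12]
drop -> [-12]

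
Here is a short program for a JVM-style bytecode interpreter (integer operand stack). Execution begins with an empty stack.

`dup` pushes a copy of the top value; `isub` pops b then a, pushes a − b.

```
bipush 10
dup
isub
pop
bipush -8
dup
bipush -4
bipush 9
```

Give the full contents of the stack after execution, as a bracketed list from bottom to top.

bipush 10 : 10
dup       : 10 10
isub      : 0
pop       : (empty)
bipush -8 : -8
dup       : -8 -8
bipush -4 : -8 -8 -4
bipush 9  : -8 -8 -4 9

[-8, -8, -4, 9]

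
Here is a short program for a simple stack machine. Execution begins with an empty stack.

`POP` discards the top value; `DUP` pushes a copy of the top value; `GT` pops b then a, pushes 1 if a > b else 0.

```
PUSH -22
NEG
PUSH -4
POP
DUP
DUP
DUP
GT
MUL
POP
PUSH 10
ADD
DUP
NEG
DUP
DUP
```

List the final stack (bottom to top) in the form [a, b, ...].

PUSH -22 → [-22]
NEG      → [22]
PUSH -4  → [22, -4]
POP      → [22]
DUP      → [22, 22]
DUP      → [22, 22, 22]
DUP      → [22, 22, 22, 22]
GT       → [22, 22, 0]
MUL      → [22, 0]
POP      → [22]
PUSH 10  → [22, 10]
ADD      → [32]
DUP      → [32, 32]
NEG      → [32, -32]
DUP      → [32, -32, -32]
DUP      → [32, -32, -32, -32]

[32, -32, -32, -32]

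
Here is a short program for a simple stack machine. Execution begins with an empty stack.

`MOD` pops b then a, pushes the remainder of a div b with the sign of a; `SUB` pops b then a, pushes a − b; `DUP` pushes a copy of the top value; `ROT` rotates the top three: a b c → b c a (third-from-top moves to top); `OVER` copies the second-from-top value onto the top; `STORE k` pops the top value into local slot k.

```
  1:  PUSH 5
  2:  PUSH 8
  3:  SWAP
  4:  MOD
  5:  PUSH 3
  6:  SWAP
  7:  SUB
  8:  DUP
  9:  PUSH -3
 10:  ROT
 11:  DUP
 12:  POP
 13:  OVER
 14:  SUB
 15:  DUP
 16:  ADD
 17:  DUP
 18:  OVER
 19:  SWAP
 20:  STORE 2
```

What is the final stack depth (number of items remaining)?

PUSH 5  -> 5
PUSH 8  -> 5 8
SWAP    -> 8 5
MOD     -> 3
PUSH 3  -> 3 3
SWAP    -> 3 3
SUB     -> 0
DUP     -> 0 0
PUSH -3 -> 0 0 -3
ROT     -> 0 -3 0
DUP     -> 0 -3 0 0
POP     -> 0 -3 0
OVER    -> 0 -3 0 -3
SUB     -> 0 -3 3
DUP     -> 0 -3 3 3
ADD     -> 0 -3 6
DUP     -> 0 -3 6 6
OVER    -> 0 -3 6 6 6
SWAP    -> 0 -3 6 6 6
STORE 2 -> 0 -3 6 6

4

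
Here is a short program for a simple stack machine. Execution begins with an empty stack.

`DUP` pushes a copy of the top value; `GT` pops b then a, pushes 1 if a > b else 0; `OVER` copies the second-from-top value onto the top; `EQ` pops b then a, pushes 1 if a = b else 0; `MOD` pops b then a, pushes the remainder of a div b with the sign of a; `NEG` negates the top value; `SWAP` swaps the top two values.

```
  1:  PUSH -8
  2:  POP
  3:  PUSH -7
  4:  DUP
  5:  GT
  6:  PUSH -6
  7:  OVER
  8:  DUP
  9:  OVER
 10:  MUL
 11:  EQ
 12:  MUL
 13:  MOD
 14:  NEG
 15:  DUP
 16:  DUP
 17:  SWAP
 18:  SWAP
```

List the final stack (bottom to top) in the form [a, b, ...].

PUSH -8  [-8]
POP      []
PUSH -7  [-7]
DUP      [-7, -7]
GT       [0]
PUSH -6  [0, -6]
OVER     [0, -6, 0]
DUP      [0, -6, 0, 0]
OVER     [0, -6, 0, 0, 0]
MUL      [0, -6, 0, 0]
EQ       [0, -6, 1]
MUL      [0, -6]
MOD      [0]
NEG      [0]
DUP      [0, 0]
DUP      [0, 0, 0]
SWAP     [0, 0, 0]
SWAP     [0, 0, 0]

[0, 0, 0]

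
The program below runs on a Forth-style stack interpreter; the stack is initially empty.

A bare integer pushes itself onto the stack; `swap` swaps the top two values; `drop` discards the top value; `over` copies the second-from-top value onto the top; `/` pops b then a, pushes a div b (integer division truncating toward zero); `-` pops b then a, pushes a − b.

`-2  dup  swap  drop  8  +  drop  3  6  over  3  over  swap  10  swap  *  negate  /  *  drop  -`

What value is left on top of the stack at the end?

-2     : [-2]
dup    : [-2, -2]
swap   : [-2, -2]
drop   : [-2]
8      : [-2, 8]
+      : [6]
drop   : []
3      : [3]
6      : [3, 6]
over   : [3, 6, 3]
3      : [3, 6, 3, 3]
over   : [3, 6, 3, 3, 3]
swap   : [3, 6, 3, 3, 3]
10     : [3, 6, 3, 3, 3, 10]
swap   : [3, 6, 3, 3, 10, 3]
*      : [3, 6, 3, 3, 30]
negate : [3, 6, 3, 3, -30]
/      : [3, 6, 3, 0]
*      : [3, 6, 0]
drop   : [3, 6]
-      : [-3]

-3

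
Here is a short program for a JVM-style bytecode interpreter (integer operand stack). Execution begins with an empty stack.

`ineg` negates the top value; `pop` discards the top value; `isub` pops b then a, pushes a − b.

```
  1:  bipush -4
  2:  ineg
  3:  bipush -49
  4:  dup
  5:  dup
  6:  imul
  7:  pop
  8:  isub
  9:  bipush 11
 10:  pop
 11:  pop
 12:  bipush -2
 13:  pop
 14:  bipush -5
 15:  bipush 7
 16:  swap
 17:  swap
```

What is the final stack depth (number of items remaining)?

2

bipush -4  : [-4]
ineg       : [4]
bipush -49 : [4, -49]
dup        : [4, -49, -49]
dup        : [4, -49, -49, -49]
imul       : [4, -49, 2401]
pop        : [4, -49]
isub       : [53]
bipush 11  : [53, 11]
pop        : [53]
pop        : []
bipush -2  : [-2]
pop        : []
bipush -5  : [-5]
bipush 7   : [-5, 7]
swap       : [7, -5]
swap       : [-5, 7]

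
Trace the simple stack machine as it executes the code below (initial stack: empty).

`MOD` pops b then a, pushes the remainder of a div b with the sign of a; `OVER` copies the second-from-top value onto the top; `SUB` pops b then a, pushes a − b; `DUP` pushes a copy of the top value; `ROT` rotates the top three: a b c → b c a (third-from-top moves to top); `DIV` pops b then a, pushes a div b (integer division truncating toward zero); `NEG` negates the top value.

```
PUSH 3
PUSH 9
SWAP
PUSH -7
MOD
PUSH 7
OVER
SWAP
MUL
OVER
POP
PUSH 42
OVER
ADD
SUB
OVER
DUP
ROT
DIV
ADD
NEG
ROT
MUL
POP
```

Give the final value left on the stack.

3

PUSH 3  -> [3]
PUSH 9  -> [3, 9]
SWAP    -> [9, 3]
PUSH -7 -> [9, 3, -7]
MOD     -> [9, 3]
PUSH 7  -> [9, 3, 7]
OVER    -> [9, 3, 7, 3]
SWAP    -> [9, 3, 3, 7]
MUL     -> [9, 3, 21]
OVER    -> [9, 3, 21, 3]
POP     -> [9, 3, 21]
PUSH 42 -> [9, 3, 21, 42]
OVER    -> [9, 3, 21, 42, 21]
ADD     -> [9, 3, 21, 63]
SUB     -> [9, 3, -42]
OVER    -> [9, 3, -42, 3]
DUP     -> [9, 3, -42, 3, 3]
ROT     -> [9, 3, 3, 3, -42]
DIV     -> [9, 3, 3, 0]
ADD     -> [9, 3, 3]
NEG     -> [9, 3, -3]
ROT     -> [3, -3, 9]
MUL     -> [3, -27]
POP     -> [3]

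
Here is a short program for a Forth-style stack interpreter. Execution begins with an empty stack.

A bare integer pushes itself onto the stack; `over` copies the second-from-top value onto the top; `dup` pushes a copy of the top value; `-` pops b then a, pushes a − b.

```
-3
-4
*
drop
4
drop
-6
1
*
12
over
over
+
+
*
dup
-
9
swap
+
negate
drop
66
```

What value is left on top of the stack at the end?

-3     → -3
-4     → -3 -4
*      → 12
drop   → (empty)
4      → 4
drop   → (empty)
-6     → -6
1      → -6 1
*      → -6
12     → -6 12
over   → -6 12 -6
over   → -6 12 -6 12
+      → -6 12 6
+      → -6 18
*      → -108
dup    → -108 -108
-      → 0
9      → 0 9
swap   → 9 0
+      → 9
negate → -9
drop   → (empty)
66     → 66

66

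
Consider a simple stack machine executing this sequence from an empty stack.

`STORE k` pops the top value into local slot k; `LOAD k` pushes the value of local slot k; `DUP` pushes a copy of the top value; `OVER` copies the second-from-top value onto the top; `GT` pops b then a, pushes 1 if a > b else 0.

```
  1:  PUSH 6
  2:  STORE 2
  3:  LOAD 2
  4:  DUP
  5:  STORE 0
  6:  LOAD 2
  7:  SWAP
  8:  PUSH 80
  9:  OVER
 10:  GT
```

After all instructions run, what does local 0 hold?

PUSH 6  : 6
STORE 2 : (empty)
LOAD 2  : 6
DUP     : 6 6
STORE 0 : 6
LOAD 2  : 6 6
SWAP    : 6 6
PUSH 80 : 6 6 80
OVER    : 6 6 80 6
GT      : 6 6 1

6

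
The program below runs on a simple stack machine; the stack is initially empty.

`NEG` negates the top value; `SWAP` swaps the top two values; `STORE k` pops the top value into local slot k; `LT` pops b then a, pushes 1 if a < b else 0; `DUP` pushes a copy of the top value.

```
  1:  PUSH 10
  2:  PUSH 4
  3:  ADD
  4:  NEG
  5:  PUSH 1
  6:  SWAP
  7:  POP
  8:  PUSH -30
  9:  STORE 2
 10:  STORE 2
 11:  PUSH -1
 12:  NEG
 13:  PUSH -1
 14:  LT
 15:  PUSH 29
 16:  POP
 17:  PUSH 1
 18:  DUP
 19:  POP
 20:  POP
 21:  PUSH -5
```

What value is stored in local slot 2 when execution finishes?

1

PUSH 10  -> 10
PUSH 4   -> 10 4
ADD      -> 14
NEG      -> -14
PUSH 1   -> -14 1
SWAP     -> 1 -14
POP      -> 1
PUSH -30 -> 1 -30
STORE 2  -> 1
STORE 2  -> (empty)
PUSH -1  -> -1
NEG      -> 1
PUSH -1  -> 1 -1
LT       -> 0
PUSH 29  -> 0 29
POP      -> 0
PUSH 1   -> 0 1
DUP      -> 0 1 1
POP      -> 0 1
POP      -> 0
PUSH -5  -> 0 -5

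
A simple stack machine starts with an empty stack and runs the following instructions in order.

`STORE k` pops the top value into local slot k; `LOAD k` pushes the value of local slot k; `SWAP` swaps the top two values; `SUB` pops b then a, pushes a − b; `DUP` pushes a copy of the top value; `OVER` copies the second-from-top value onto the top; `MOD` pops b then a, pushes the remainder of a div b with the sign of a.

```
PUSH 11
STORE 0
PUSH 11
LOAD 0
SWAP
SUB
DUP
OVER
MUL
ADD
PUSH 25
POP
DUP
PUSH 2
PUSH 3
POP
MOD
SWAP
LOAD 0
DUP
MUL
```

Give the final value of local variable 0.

11

PUSH 11 → 11
STORE 0 → (empty)
PUSH 11 → 11
LOAD 0  → 11 11
SWAP    → 11 11
SUB     → 0
DUP     → 0 0
OVER    → 0 0 0
MUL     → 0 0
ADD     → 0
PUSH 25 → 0 25
POP     → 0
DUP     → 0 0
PUSH 2  → 0 0 2
PUSH 3  → 0 0 2 3
POP     → 0 0 2
MOD     → 0 0
SWAP    → 0 0
LOAD 0  → 0 0 11
DUP     → 0 0 11 11
MUL     → 0 0 121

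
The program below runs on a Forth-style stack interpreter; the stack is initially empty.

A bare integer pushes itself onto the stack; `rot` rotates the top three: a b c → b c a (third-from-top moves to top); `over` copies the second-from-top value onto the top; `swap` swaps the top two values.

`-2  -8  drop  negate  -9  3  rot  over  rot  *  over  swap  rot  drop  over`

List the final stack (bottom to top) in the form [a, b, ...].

[-9, 2, 9, 2]

-2     → [-2]
-8     → [-2, -8]
drop   → [-2]
negate → [2]
-9     → [2, -9]
3      → [2, -9, 3]
rot    → [-9, 3, 2]
over   → [-9, 3, 2, 3]
rot    → [-9, 2, 3, 3]
*      → [-9, 2, 9]
over   → [-9, 2, 9, 2]
swap   → [-9, 2, 2, 9]
rot    → [-9, 2, 9, 2]
drop   → [-9, 2, 9]
over   → [-9, 2, 9, 2]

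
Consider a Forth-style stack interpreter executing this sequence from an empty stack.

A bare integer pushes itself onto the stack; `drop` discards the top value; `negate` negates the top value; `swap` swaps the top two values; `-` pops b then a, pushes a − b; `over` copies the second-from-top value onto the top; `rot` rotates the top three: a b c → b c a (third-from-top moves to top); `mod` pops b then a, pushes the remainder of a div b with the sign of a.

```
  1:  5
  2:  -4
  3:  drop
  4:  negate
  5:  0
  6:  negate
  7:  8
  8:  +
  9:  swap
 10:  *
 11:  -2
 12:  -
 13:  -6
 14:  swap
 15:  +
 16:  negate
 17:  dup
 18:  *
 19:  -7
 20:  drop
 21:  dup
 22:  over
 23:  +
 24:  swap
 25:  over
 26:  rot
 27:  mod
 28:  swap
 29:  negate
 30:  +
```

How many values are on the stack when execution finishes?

1

5      → 5
-4     → 5 -4
drop   → 5
negate → -5
0      → -5 0
negate → -5 0
8      → -5 0 8
+      → -5 8
swap   → 8 -5
*      → -40
-2     → -40 -2
-      → -38
-6     → -38 -6
swap   → -6 -38
+      → -44
negate → 44
dup    → 44 44
*      → 1936
-7     → 1936 -7
drop   → 1936
dup    → 1936 1936
over   → 1936 1936 1936
+      → 1936 3872
swap   → 3872 1936
over   → 3872 1936 3872
rot    → 1936 3872 3872
mod    → 1936 0
swap   → 0 1936
negate → 0 -1936
+      → -1936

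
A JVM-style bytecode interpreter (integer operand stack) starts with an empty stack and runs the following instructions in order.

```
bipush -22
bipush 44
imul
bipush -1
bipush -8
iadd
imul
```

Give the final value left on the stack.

bipush -22 : -22
bipush 44  : -22 44
imul       : -968
bipush -1  : -968 -1
bipush -8  : -968 -1 -8
iadd       : -968 -9
imul       : 8712

8712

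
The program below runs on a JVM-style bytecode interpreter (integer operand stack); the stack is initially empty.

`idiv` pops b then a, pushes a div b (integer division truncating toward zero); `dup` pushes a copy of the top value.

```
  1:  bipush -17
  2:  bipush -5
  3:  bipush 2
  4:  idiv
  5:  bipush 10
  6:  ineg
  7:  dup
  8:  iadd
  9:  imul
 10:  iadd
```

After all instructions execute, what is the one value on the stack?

23

bipush -17  [-17]
bipush -5   [-17, -5]
bipush 2    [-17, -5, 2]
idiv        [-17, -2]
bipush 10   [-17, -2, 10]
ineg        [-17, -2, -10]
dup         [-17, -2, -10, -10]
iadd        [-17, -2, -20]
imul        [-17, 40]
iadd        [23]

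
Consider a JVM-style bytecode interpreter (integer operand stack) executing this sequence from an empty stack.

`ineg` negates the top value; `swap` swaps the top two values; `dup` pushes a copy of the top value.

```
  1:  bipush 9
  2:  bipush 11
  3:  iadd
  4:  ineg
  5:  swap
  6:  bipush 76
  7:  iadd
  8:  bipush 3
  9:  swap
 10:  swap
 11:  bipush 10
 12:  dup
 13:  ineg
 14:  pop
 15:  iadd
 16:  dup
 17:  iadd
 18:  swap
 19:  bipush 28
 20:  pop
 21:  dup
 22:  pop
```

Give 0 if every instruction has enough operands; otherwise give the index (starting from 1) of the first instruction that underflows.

bipush 9  -> [9]
bipush 11 -> [9, 11]
iadd      -> [20]
ineg      -> [-20]
swap  — needs 2 operands, stack has 1 → underflow

5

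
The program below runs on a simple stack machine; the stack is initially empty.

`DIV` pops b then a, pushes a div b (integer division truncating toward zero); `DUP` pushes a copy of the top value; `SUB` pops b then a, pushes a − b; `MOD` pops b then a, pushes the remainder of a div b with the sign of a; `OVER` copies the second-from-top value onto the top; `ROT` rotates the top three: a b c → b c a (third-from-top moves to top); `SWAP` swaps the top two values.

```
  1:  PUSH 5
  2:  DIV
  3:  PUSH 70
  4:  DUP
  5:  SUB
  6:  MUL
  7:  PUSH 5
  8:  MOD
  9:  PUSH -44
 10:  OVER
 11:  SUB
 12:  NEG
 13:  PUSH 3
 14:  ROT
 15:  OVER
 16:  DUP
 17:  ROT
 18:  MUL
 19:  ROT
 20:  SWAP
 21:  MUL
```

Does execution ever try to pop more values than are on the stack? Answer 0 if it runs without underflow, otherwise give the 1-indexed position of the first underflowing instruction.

PUSH 5 -> 5
DIV  — needs 2 operands, stack has 1 → underflow

2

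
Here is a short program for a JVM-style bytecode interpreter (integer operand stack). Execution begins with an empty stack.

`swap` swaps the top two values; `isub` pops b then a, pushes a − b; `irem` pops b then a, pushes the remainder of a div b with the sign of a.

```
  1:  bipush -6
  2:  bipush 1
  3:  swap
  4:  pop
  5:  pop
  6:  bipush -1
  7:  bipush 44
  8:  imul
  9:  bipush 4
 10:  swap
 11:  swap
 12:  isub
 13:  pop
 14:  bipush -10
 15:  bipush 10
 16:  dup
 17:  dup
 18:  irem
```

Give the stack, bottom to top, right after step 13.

[]

bipush -6 → [-6]
bipush 1  → [-6, 1]
swap      → [1, -6]
pop       → [1]
pop       → []
bipush -1 → [-1]
bipush 44 → [-1, 44]
imul      → [-44]
bipush 4  → [-44, 4]
swap      → [4, -44]
swap      → [-44, 4]
isub      → [-48]
pop       → []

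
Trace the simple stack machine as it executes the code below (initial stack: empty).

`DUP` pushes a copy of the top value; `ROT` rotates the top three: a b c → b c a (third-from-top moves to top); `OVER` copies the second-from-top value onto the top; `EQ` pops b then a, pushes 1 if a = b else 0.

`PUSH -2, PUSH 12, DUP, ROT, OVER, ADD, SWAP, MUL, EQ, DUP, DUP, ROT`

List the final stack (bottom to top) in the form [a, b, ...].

[0, 0, 0]

PUSH -2 -> [-2]
PUSH 12 -> [-2, 12]
DUP     -> [-2, 12, 12]
ROT     -> [12, 12, -2]
OVER    -> [12, 12, -2, 12]
ADD     -> [12, 12, 10]
SWAP    -> [12, 10, 12]
MUL     -> [12, 120]
EQ      -> [0]
DUP     -> [0, 0]
DUP     -> [0, 0, 0]
ROT     -> [0, 0, 0]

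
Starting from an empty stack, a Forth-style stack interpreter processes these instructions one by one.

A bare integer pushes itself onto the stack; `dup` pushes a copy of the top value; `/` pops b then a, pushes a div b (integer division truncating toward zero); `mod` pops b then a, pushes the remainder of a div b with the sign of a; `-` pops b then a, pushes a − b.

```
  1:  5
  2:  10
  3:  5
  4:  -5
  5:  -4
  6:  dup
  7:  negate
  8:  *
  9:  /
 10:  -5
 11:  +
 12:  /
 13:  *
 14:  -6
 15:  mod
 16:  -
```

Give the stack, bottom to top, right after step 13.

5      -> [5]
10     -> [5, 10]
5      -> [5, 10, 5]
-5     -> [5, 10, 5, -5]
-4     -> [5, 10, 5, -5, -4]
dup    -> [5, 10, 5, -5, -4, -4]
negate -> [5, 10, 5, -5, -4, 4]
*      -> [5, 10, 5, -5, -16]
/      -> [5, 10, 5, 0]
-5     -> [5, 10, 5, 0, -5]
+      -> [5, 10, 5, -5]
/      -> [5, 10, -1]
*      -> [5, -10]

[5, -10]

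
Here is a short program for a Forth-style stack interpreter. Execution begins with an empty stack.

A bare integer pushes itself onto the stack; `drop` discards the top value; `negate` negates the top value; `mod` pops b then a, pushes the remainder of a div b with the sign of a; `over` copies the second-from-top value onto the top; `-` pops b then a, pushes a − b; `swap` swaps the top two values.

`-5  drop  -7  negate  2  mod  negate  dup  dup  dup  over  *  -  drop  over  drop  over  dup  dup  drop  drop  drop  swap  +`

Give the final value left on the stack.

-5      [-5]
drop    []
-7      [-7]
negate  [7]
2       [7, 2]
mod     [1]
negate  [-1]
dup     [-1, -1]
dup     [-1, -1, -1]
dup     [-1, -1, -1, -1]
over    [-1, -1, -1, -1, -1]
*       [-1, -1, -1, 1]
-       [-1, -1, -2]
drop    [-1, -1]
over    [-1, -1, -1]
drop    [-1, -1]
over    [-1, -1, -1]
dup     [-1, -1, -1, -1]
dup     [-1, -1, -1, -1, -1]
drop    [-1, -1, -1, -1]
drop    [-1, -1, -1]
drop    [-1, -1]
swap    [-1, -1]
+       [-2]

-2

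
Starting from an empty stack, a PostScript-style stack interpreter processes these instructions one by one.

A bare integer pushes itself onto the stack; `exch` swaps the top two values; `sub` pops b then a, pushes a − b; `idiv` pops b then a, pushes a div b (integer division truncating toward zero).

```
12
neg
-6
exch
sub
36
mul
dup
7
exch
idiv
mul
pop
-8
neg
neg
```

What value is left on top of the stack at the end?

-8

12   → 12
neg  → -12
-6   → -12 -6
exch → -6 -12
sub  → 6
36   → 6 36
mul  → 216
dup  → 216 216
7    → 216 216 7
exch → 216 7 216
idiv → 216 0
mul  → 0
pop  → (empty)
-8   → -8
neg  → 8
neg  → -8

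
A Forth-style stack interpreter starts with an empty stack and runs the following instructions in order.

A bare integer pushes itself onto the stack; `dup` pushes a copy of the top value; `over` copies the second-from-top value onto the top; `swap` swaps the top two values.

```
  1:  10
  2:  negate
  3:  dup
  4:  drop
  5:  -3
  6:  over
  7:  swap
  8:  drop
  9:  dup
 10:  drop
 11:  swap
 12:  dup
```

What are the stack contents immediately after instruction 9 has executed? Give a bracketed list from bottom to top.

10     → [10]
negate → [-10]
dup    → [-10, -10]
drop   → [-10]
-3     → [-10, -3]
over   → [-10, -3, -10]
swap   → [-10, -10, -3]
drop   → [-10, -10]
dup    → [-10, -10, -10]

[-10, -10, -10]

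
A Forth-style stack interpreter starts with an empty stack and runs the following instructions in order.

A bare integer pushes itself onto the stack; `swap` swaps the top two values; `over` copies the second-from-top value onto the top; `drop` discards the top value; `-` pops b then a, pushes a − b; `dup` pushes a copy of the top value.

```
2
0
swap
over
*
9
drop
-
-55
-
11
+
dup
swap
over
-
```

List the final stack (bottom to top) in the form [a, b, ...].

[66, 0]

2     [2]
0     [2, 0]
swap  [0, 2]
over  [0, 2, 0]
*     [0, 0]
9     [0, 0, 9]
drop  [0, 0]
-     [0]
-55   [0, -55]
-     [55]
11    [55, 11]
+     [66]
dup   [66, 66]
swap  [66, 66]
over  [66, 66, 66]
-     [66, 0]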